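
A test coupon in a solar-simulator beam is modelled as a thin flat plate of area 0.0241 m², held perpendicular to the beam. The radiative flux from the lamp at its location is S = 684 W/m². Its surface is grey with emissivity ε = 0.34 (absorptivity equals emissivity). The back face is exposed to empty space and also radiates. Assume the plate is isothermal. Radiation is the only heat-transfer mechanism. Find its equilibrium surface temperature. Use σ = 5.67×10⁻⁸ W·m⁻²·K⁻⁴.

T ≈ 279 K

At equilibrium, absorbed power = emitted power.
Absorbing cross-section = A = 0.02410 m²; emitting surface = 2A = 0.04820 m² (ratio 2).
εS·A_cross = εσ·A_surf·T⁴  ⇒  T⁴ = S/(2σ)   (ε cancels).
T⁴ = 684/(2·5.67×10⁻⁸) = 6.032×10⁹ K⁴.
T = (6.032×10⁹)^(1/4).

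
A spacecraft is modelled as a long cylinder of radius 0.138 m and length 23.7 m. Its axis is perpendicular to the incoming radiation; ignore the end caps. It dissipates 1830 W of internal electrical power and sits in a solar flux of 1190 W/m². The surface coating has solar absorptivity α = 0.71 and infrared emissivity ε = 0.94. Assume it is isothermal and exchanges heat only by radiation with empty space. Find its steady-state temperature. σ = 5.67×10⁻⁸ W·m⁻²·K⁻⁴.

At steady state, absorbed solar power + internal power = radiated power.
Absorbed: α·S·A_cross = 0.71·1190·6.541 = 5527 W (cross-section 2rL).
Total input = 5527 + 1830 = 7357 W.
Radiated: εσ·A_surf·T⁴ with A_surf = 2πrL = 20.55 m².
T⁴ = 7357/(0.94·5.67×10⁻⁸·20.55) = 6.717×10⁹ K⁴.

T ≈ 286 K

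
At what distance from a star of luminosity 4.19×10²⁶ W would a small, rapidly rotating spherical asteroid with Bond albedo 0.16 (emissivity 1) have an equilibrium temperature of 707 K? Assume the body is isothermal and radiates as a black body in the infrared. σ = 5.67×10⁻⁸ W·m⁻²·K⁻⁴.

For an isothermal black-emitting sphere, (1−a)S·πr² = σ·4πr²·T⁴ ⇒ S = 4σT⁴/(1−a).
S = 4·5.67×10⁻⁸·(707)⁴/0.840 = 67460 W/m².
Flux falls as S = L/(4πd²), so d = √(L/(4πS)) = √(4.19×10²⁶/(4π·67460)).

d ≈ 2.22×10¹⁰ m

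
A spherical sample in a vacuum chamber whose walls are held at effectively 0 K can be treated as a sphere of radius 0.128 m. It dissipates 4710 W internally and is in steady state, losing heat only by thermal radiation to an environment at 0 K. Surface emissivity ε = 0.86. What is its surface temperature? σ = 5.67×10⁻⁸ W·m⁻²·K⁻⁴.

T ≈ 828 K

Steady state: internal power = radiated power, P = εσA T⁴.
Radiating area A = 4πr² = 0.2059 m².
T⁴ = P/(εσA) = 4710/(0.86·5.67×10⁻⁸·0.2059) = 4.691×10¹¹ K⁴.
T = (4.691×10¹¹)^(1/4).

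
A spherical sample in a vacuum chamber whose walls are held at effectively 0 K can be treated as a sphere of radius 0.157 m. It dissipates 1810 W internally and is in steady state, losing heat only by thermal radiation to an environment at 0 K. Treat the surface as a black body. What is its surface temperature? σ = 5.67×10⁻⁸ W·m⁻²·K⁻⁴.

Steady state: internal power = radiated power, P = εσA T⁴.
Radiating area A = 4πr² = 0.3097 m².
T⁴ = P/(εσA) = 1810/(1.0·5.67×10⁻⁸·0.3097) = 1.031×10¹¹ K⁴.
T = (1.031×10¹¹)^(1/4).

T ≈ 567 K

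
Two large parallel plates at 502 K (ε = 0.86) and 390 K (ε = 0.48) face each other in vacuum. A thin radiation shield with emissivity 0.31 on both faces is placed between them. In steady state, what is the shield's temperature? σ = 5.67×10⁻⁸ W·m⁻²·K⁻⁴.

T_s ≈ 462 K

In steady state the net flux on the hot side equals that on the cold side.
σ(T₁⁴−T_s⁴)/D₁ = σ(T_s⁴−T₂⁴)/D₂, with D₁ = 1/ε₁+1/ε_s−1 = 3.389, D₂ = 1/ε_s+1/ε₂−1 = 4.309.
Solve for T_s⁴: T_s⁴ = (D₂·T₁⁴ + D₁·T₂⁴)/(D₁+D₂) = 4.573×10¹⁰ K⁴.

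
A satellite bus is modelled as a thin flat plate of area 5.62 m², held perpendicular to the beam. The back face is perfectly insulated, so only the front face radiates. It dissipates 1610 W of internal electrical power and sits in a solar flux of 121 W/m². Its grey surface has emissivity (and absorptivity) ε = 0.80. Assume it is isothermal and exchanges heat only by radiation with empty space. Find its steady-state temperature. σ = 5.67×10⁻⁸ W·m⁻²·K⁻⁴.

T ≈ 303 K

At steady state, absorbed solar power + internal power = radiated power.
Absorbed: α·S·A_cross = 0.80·121·5.620 = 544.0 W (cross-section A).
Total input = 544.0 + 1610 = 2154 W.
Radiated: εσ·A_surf·T⁴ with A_surf = A = 5.620 m².
T⁴ = 2154/(0.80·5.67×10⁻⁸·5.620) = 8.450×10⁹ K⁴.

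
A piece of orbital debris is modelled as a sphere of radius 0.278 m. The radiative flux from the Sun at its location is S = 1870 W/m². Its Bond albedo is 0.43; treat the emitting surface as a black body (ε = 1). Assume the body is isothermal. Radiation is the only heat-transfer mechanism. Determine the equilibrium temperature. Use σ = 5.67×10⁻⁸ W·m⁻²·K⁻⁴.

At equilibrium, absorbed power = emitted power.
Absorbing cross-section = πr² = 0.2428 m²; emitting surface = 4πr² = 0.9712 m² (ratio 4).
(1−a)S·A_cross = εσ·A_surf·T⁴  ⇒  T⁴ = (1−a)S/(4σ).
T⁴ = 0.570·1870/(4·5.67×10⁻⁸) = 4.700×10⁹ K⁴.
T = (4.700×10⁹)^(1/4).

T ≈ 262 K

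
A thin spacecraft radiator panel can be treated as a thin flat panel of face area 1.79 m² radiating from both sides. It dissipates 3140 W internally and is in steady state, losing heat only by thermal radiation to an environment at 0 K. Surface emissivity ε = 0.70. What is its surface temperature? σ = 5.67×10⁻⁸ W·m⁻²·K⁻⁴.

T ≈ 386 K

Steady state: internal power = radiated power, P = εσA T⁴.
Radiating area A = 2·1.79 = 3.580 m².
T⁴ = P/(εσA) = 3140/(0.70·5.67×10⁻⁸·3.580) = 2.210×10¹⁰ K⁴.
T = (2.210×10¹⁰)^(1/4).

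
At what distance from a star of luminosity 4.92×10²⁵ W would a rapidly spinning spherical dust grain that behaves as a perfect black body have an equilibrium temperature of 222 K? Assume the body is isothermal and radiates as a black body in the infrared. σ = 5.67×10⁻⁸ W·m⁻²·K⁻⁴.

d ≈ 8.43×10¹⁰ m

For an isothermal black-emitting sphere, (1−a)S·πr² = σ·4πr²·T⁴ ⇒ S = 4σT⁴/(1−a).
S = 4·5.67×10⁻⁸·(222)⁴/1.00 = 550.9 W/m².
Flux falls as S = L/(4πd²), so d = √(L/(4πS)) = √(4.92×10²⁵/(4π·550.9)).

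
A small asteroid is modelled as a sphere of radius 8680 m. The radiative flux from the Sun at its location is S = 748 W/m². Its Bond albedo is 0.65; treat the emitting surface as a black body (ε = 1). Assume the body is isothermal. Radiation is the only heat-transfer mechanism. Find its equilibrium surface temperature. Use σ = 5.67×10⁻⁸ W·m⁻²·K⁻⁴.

At equilibrium, absorbed power = emitted power.
Absorbing cross-section = πr² = 2.367×10⁸ m²; emitting surface = 4πr² = 9.468×10⁸ m² (ratio 4).
(1−a)S·A_cross = εσ·A_surf·T⁴  ⇒  T⁴ = (1−a)S/(4σ).
T⁴ = 0.350·748/(4·5.67×10⁻⁸) = 1.154×10⁹ K⁴.
T = (1.154×10⁹)^(1/4).

T ≈ 184 K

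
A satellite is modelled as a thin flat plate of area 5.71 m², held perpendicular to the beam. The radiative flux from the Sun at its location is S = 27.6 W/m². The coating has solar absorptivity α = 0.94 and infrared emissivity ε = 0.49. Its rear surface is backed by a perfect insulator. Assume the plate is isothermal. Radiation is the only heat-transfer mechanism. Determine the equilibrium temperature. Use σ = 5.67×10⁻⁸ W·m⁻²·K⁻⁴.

At equilibrium, absorbed power = emitted power.
Absorbing cross-section = A = 5.710 m²; emitting surface = A = 5.710 m² (ratio 1).
αS·A_cross = εσ·A_surf·T⁴  ⇒  T⁴ = αS/(ε·1σ).
T⁴ = 0.940·27.6/(0.49·1·5.67×10⁻⁸) = 9.338×10⁸ K⁴.
T = (9.338×10⁸)^(1/4).

T ≈ 175 K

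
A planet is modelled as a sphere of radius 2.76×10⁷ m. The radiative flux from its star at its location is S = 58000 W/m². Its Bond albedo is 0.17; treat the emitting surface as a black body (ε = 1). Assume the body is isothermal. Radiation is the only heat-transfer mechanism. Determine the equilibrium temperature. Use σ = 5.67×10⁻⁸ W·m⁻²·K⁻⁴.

At equilibrium, absorbed power = emitted power.
Absorbing cross-section = πr² = 2.393×10¹⁵ m²; emitting surface = 4πr² = 9.573×10¹⁵ m² (ratio 4).
(1−a)S·A_cross = εσ·A_surf·T⁴  ⇒  T⁴ = (1−a)S/(4σ).
T⁴ = 0.830·58000/(4·5.67×10⁻⁸) = 2.123×10¹¹ K⁴.
T = (2.123×10¹¹)^(1/4).

T ≈ 679 K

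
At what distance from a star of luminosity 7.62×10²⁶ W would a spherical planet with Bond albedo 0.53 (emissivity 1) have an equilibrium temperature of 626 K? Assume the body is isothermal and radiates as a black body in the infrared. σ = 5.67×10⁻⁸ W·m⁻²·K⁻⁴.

d ≈ 2.86×10¹⁰ m

For an isothermal black-emitting sphere, (1−a)S·πr² = σ·4πr²·T⁴ ⇒ S = 4σT⁴/(1−a).
S = 4·5.67×10⁻⁸·(626)⁴/0.470 = 74100 W/m².
Flux falls as S = L/(4πd²), so d = √(L/(4πS)) = √(7.62×10²⁶/(4π·74100)).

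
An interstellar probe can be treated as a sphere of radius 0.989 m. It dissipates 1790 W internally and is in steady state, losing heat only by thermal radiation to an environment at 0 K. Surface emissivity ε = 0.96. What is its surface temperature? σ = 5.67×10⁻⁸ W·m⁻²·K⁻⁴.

T ≈ 227 K

Steady state: internal power = radiated power, P = εσA T⁴.
Radiating area A = 4πr² = 12.29 m².
T⁴ = P/(εσA) = 1790/(0.96·5.67×10⁻⁸·12.29) = 2.675×10⁹ K⁴.
T = (2.675×10⁹)^(1/4).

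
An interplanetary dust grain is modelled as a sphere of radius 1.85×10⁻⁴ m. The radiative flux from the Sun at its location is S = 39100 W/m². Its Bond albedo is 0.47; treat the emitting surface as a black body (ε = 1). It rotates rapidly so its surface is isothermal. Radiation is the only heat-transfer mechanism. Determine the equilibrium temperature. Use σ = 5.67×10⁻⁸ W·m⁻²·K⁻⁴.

T ≈ 550 K

At equilibrium, absorbed power = emitted power.
Absorbing cross-section = πr² = 1.075×10⁻⁷ m²; emitting surface = 4πr² = 4.301×10⁻⁷ m² (ratio 4).
(1−a)S·A_cross = εσ·A_surf·T⁴  ⇒  T⁴ = (1−a)S/(4σ).
T⁴ = 0.530·39100/(4·5.67×10⁻⁸) = 9.137×10¹⁰ K⁴.
T = (9.137×10¹⁰)^(1/4).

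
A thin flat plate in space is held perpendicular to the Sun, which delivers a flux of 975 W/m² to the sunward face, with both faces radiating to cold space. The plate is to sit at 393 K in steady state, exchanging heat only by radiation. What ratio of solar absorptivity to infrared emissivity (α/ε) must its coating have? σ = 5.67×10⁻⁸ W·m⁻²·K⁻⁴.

α/ε ≈ 2.77

Balance: αS·A = εσ·2A·T⁴ ⇒ α/ε = 2σT⁴/S.
α/ε = 2·5.67×10⁻⁸·(393)⁴/975 = 2·5.67×10⁻⁸·2.385×10¹⁰/975.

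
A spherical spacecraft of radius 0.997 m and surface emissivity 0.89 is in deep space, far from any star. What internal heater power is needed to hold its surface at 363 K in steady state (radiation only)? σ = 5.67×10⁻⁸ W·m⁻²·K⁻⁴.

P ≈ 10900 W

P = εσ·4πr²·T⁴.
4πr² = 12.49 m²; T⁴ = 1.736×10¹⁰ K⁴.
P = 0.89·5.67×10⁻⁸·12.49·1.736×10¹⁰.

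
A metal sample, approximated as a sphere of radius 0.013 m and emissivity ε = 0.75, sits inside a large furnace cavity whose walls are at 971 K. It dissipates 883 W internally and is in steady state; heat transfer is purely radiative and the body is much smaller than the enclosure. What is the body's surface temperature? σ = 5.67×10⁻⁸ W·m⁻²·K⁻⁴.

T ≈ 1810 K

For a small grey body in a large enclosure, net radiated power = εσA(T⁴ − T_w⁴).
Steady state: P = εσA(T⁴ − T_w⁴) with A = 4πr² = 0.002124 m².
T⁴ = P/(εσA) + T_w⁴ = 883/(0.75·5.67×10⁻⁸·0.002124) + (971)⁴
    = 9.777×10¹² + 8.889×10¹¹ = 1.067×10¹³ K⁴.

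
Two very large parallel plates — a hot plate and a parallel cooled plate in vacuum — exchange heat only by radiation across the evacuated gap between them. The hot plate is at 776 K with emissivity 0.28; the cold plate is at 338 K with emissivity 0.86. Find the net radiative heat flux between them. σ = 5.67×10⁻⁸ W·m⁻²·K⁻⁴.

q ≈ 5310 W/m²

For two infinite grey parallel plates, q = σ(T₁⁴ − T₂⁴)/(1/ε₁ + 1/ε₂ − 1).
T₁⁴ − T₂⁴ = 3.626×10¹¹ − 1.305×10¹⁰ = 3.496×10¹¹ K⁴.
1/ε₁ + 1/ε₂ − 1 = 3.571 + 1.163 − 1 = 3.734.
q = 5.67×10⁻⁸ × 3.496×10¹¹ / 3.734.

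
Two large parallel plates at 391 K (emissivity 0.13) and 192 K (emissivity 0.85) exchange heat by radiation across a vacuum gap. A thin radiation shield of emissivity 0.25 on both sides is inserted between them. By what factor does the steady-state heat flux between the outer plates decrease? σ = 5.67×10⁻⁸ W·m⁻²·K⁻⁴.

Without shield: q₀ = σΔ(T⁴)/(1/ε₁+1/ε₂−1) with denominator 7.869.
With shield the two gaps are in series; the resistances add: (1/ε₁+1/ε_s−1)+(1/ε_s+1/ε₂−1) = 10.69+4.176 = 14.87.
Heat-flux ratio q₀/q = 14.87/7.869.

factor ≈ 1.89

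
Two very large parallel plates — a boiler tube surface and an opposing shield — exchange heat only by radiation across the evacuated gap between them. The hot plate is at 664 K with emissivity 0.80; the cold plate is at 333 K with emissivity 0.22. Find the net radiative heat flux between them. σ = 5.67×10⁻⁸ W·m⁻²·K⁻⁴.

q ≈ 2150 W/m²

For two infinite grey parallel plates, q = σ(T₁⁴ − T₂⁴)/(1/ε₁ + 1/ε₂ − 1).
T₁⁴ − T₂⁴ = 1.944×10¹¹ − 1.230×10¹⁰ = 1.821×10¹¹ K⁴.
1/ε₁ + 1/ε₂ − 1 = 1.250 + 4.545 − 1 = 4.795.
q = 5.67×10⁻⁸ × 1.821×10¹¹ / 4.795.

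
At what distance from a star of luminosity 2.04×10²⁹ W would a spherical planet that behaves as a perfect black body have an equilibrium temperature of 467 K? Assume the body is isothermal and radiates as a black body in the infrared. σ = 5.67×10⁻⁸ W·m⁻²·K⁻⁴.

d ≈ 1.23×10¹² m

For an isothermal black-emitting sphere, (1−a)S·πr² = σ·4πr²·T⁴ ⇒ S = 4σT⁴/(1−a).
S = 4·5.67×10⁻⁸·(467)⁴/1.00 = 10790 W/m².
Flux falls as S = L/(4πd²), so d = √(L/(4πS)) = √(2.04×10²⁹/(4π·10790)).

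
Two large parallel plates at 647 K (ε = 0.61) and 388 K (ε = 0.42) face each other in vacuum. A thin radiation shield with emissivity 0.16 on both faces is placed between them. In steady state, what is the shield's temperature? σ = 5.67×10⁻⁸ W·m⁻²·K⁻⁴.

T_s ≈ 566 K

In steady state the net flux on the hot side equals that on the cold side.
σ(T₁⁴−T_s⁴)/D₁ = σ(T_s⁴−T₂⁴)/D₂, with D₁ = 1/ε₁+1/ε_s−1 = 6.889, D₂ = 1/ε_s+1/ε₂−1 = 7.631.
Solve for T_s⁴: T_s⁴ = (D₂·T₁⁴ + D₁·T₂⁴)/(D₁+D₂) = 1.028×10¹¹ K⁴.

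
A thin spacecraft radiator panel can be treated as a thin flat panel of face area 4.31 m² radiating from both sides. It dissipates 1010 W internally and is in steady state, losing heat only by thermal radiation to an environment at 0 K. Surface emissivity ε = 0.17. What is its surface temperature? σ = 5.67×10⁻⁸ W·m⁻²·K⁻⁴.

T ≈ 332 K

Steady state: internal power = radiated power, P = εσA T⁴.
Radiating area A = 2·4.31 = 8.620 m².
T⁴ = P/(εσA) = 1010/(0.17·5.67×10⁻⁸·8.620) = 1.216×10¹⁰ K⁴.
T = (1.216×10¹⁰)^(1/4).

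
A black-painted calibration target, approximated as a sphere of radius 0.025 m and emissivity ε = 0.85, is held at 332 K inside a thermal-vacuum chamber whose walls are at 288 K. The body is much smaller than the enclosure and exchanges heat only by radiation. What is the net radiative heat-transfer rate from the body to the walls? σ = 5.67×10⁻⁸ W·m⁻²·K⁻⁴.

P_net ≈ 1.99 W

For a small grey body in a large enclosure: P_net = εσA(T_body⁴ − T_wall⁴).
A = 4πr² = 0.007854 m²; T_body⁴ − T_wall⁴ = 1.215×10¹⁰ − 6.880×10⁹ = 5.270×10⁹ K⁴.
|P_net| = 0.85·5.67×10⁻⁸·0.007854·5.270×10⁹.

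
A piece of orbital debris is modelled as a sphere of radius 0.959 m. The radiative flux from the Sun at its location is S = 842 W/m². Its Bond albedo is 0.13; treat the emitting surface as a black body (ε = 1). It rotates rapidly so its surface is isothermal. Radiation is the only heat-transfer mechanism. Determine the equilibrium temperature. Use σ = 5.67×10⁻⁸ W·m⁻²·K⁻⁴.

T ≈ 238 K

At equilibrium, absorbed power = emitted power.
Absorbing cross-section = πr² = 2.889 m²; emitting surface = 4πr² = 11.56 m² (ratio 4).
(1−a)S·A_cross = εσ·A_surf·T⁴  ⇒  T⁴ = (1−a)S/(4σ).
T⁴ = 0.870·842/(4·5.67×10⁻⁸) = 3.230×10⁹ K⁴.
T = (3.230×10⁹)^(1/4).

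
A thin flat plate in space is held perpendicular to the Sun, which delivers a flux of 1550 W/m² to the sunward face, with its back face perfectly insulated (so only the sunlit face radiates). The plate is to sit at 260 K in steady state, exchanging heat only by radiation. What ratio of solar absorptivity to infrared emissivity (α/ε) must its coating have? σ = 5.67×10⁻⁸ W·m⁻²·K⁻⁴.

α/ε ≈ 0.167

Balance: αS·A = εσ·1A·T⁴ ⇒ α/ε = σT⁴/S.
α/ε = 5.67×10⁻⁸·(260)⁴/1550 = 5.67×10⁻⁸·4.570×10⁹/1550.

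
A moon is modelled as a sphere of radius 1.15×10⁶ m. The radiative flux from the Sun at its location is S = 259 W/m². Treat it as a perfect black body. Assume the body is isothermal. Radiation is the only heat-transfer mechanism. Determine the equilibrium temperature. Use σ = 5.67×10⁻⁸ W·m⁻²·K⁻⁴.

At equilibrium, absorbed power = emitted power.
Absorbing cross-section = πr² = 4.155×10¹² m²; emitting surface = 4πr² = 1.662×10¹³ m² (ratio 4).
S·A_cross = εσ·A_surf·T⁴  ⇒  T⁴ = S/(4σ).
T⁴ = 1.00·259/(4·5.67×10⁻⁸) = 1.142×10⁹ K⁴.
T = (1.142×10⁹)^(1/4).

T ≈ 184 K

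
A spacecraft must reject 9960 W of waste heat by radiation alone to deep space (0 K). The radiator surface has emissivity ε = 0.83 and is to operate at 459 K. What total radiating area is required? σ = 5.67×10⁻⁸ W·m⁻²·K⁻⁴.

A ≈ 4.77 m²

P = εσA T⁴ ⇒ A = P/(εσT⁴).
T⁴ = 4.439×10¹⁰ K⁴.
A = 9960/(0.83 × 5.67×10⁻⁸ × 4.439×10¹⁰).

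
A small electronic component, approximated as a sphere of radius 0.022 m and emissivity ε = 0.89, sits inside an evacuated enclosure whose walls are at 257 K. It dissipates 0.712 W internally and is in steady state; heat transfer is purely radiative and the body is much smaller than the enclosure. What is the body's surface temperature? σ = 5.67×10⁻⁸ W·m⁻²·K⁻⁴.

For a small grey body in a large enclosure, net radiated power = εσA(T⁴ − T_w⁴).
Steady state: P = εσA(T⁴ − T_w⁴) with A = 4πr² = 0.006082 m².
T⁴ = P/(εσA) + T_w⁴ = 0.712/(0.89·5.67×10⁻⁸·0.006082) + (257)⁴
    = 2.320×10⁹ + 4.362×10⁹ = 6.682×10⁹ K⁴.

T ≈ 286 K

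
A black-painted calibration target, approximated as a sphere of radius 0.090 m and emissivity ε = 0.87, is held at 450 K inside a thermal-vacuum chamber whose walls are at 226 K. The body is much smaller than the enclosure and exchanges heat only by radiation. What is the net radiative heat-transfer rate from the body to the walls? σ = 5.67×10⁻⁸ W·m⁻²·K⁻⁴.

For a small grey body in a large enclosure: P_net = εσA(T_body⁴ − T_wall⁴).
A = 4πr² = 0.1018 m²; T_body⁴ − T_wall⁴ = 4.101×10¹⁰ − 2.609×10⁹ = 3.840×10¹⁰ K⁴.
|P_net| = 0.87·5.67×10⁻⁸·0.1018·3.840×10¹⁰.

P_net ≈ 193 W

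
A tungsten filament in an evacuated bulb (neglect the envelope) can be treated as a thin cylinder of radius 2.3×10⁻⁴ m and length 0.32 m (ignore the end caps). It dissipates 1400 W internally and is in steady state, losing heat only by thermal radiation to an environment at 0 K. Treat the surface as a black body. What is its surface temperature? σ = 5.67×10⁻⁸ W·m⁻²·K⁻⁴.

Steady state: internal power = radiated power, P = εσA T⁴.
Radiating area A = 2πrL = 4.624×10⁻⁴ m².
T⁴ = P/(εσA) = 1400/(1.0·5.67×10⁻⁸·4.624×10⁻⁴) = 5.339×10¹³ K⁴.
T = (5.339×10¹³)^(1/4).

T ≈ 2700 K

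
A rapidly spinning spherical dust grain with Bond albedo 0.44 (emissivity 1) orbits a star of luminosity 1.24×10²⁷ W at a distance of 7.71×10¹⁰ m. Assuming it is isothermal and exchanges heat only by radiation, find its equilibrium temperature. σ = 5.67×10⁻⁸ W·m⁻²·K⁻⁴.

First find the stellar flux at distance d: S = L/(4πd²) = 1.24×10²⁷/(4π·(7.71×10¹⁰)²) = 16600 W/m².
For an isothermal sphere, absorbed (1−a)S·πr² = emitted σ·4πr²·T⁴, so T⁴ = (1−a)S/(4σ).
T⁴ = 0.560·16600/(4·5.67×10⁻⁸) = 4.099×10¹⁰ K⁴.

T ≈ 450 K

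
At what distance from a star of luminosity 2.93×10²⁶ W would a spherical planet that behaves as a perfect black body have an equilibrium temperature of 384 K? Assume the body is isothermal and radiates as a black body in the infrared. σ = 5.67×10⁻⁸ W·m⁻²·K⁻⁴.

For an isothermal black-emitting sphere, (1−a)S·πr² = σ·4πr²·T⁴ ⇒ S = 4σT⁴/(1−a).
S = 4·5.67×10⁻⁸·(384)⁴/1.00 = 4931 W/m².
Flux falls as S = L/(4πd²), so d = √(L/(4πS)) = √(2.93×10²⁶/(4π·4931)).

d ≈ 6.88×10¹⁰ m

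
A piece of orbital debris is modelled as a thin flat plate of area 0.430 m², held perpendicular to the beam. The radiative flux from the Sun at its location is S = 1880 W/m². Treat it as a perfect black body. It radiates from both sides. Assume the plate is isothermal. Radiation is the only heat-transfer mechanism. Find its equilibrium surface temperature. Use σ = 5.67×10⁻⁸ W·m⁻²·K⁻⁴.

At equilibrium, absorbed power = emitted power.
Absorbing cross-section = A = 0.4300 m²; emitting surface = 2A = 0.8600 m² (ratio 2).
S·A_cross = εσ·A_surf·T⁴  ⇒  T⁴ = S/(2σ).
T⁴ = 1.00·1880/(2·5.67×10⁻⁸) = 1.658×10¹⁰ K⁴.
T = (1.658×10¹⁰)^(1/4).

T ≈ 359 K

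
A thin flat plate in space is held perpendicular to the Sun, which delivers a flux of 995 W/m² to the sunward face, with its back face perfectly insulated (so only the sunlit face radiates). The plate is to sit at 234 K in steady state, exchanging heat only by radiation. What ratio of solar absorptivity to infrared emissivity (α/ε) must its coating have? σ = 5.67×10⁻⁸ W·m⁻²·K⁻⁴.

α/ε ≈ 0.171

Balance: αS·A = εσ·1A·T⁴ ⇒ α/ε = σT⁴/S.
α/ε = 5.67×10⁻⁸·(234)⁴/995 = 5.67×10⁻⁸·2.998×10⁹/995.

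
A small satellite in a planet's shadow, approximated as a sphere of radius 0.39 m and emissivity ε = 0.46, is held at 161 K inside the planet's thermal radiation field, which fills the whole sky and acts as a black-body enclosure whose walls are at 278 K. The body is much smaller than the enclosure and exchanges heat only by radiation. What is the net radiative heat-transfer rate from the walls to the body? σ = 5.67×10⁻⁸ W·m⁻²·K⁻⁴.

For a small grey body in a large enclosure: P_net = εσA(T_body⁴ − T_wall⁴).
A = 4πr² = 1.911 m²; T_body⁴ − T_wall⁴ = 6.719×10⁸ − 5.973×10⁹ = -5.301×10⁹ K⁴.
|P_net| = 0.46·5.67×10⁻⁸·1.911·5.301×10⁹.

P_net ≈ 264 W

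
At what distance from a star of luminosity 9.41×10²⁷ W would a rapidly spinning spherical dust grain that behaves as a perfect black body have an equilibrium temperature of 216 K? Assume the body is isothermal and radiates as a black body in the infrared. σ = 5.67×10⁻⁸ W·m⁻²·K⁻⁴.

For an isothermal black-emitting sphere, (1−a)S·πr² = σ·4πr²·T⁴ ⇒ S = 4σT⁴/(1−a).
S = 4·5.67×10⁻⁸·(216)⁴/1.00 = 493.7 W/m².
Flux falls as S = L/(4πd²), so d = √(L/(4πS)) = √(9.41×10²⁷/(4π·493.7)).

d ≈ 1.23×10¹² m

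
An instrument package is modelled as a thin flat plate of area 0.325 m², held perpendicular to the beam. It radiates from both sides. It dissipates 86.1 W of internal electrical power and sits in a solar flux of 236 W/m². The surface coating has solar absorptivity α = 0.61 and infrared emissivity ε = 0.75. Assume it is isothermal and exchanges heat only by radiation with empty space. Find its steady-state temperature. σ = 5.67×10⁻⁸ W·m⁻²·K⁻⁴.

At steady state, absorbed solar power + internal power = radiated power.
Absorbed: α·S·A_cross = 0.61·236·0.3250 = 46.79 W (cross-section A).
Total input = 46.79 + 86.1 = 132.9 W.
Radiated: εσ·A_surf·T⁴ with A_surf = 2A = 0.6500 m².
T⁴ = 132.9/(0.75·5.67×10⁻⁸·0.6500) = 4.808×10⁹ K⁴.

T ≈ 263 K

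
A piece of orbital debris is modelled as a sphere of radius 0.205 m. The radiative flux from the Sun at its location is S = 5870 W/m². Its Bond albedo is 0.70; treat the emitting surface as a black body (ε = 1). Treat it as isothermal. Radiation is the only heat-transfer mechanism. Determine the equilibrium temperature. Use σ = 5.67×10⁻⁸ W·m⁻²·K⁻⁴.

At equilibrium, absorbed power = emitted power.
Absorbing cross-section = πr² = 0.1320 m²; emitting surface = 4πr² = 0.5281 m² (ratio 4).
(1−a)S·A_cross = εσ·A_surf·T⁴  ⇒  T⁴ = (1−a)S/(4σ).
T⁴ = 0.300·5870/(4·5.67×10⁻⁸) = 7.765×10⁹ K⁴.
T = (7.765×10⁹)^(1/4).

T ≈ 297 K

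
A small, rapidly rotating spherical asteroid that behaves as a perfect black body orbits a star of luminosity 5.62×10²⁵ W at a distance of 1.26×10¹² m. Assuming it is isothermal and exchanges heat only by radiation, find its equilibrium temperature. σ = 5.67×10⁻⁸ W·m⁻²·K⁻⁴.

T ≈ 59.4 K

First find the stellar flux at distance d: S = L/(4πd²) = 5.62×10²⁵/(4π·(1.26×10¹²)²) = 2.817 W/m².
For an isothermal sphere, absorbed (1−a)S·πr² = emitted σ·4πr²·T⁴, so T⁴ = (1−a)S/(4σ).
T⁴ = 1.00·2.817/(4·5.67×10⁻⁸) = 1.242×10⁷ K⁴.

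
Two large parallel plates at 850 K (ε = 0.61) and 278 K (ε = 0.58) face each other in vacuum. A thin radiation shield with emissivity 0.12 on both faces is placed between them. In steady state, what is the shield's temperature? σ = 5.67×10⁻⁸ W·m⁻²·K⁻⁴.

T_s ≈ 718 K

In steady state the net flux on the hot side equals that on the cold side.
σ(T₁⁴−T_s⁴)/D₁ = σ(T_s⁴−T₂⁴)/D₂, with D₁ = 1/ε₁+1/ε_s−1 = 8.973, D₂ = 1/ε_s+1/ε₂−1 = 9.057.
Solve for T_s⁴: T_s⁴ = (D₂·T₁⁴ + D₁·T₂⁴)/(D₁+D₂) = 2.652×10¹¹ K⁴.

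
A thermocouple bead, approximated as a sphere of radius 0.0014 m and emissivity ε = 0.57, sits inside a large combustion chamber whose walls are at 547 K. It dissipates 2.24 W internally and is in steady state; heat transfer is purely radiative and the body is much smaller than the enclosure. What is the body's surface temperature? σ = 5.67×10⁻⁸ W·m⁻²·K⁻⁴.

T ≈ 1310 K

For a small grey body in a large enclosure, net radiated power = εσA(T⁴ − T_w⁴).
Steady state: P = εσA(T⁴ − T_w⁴) with A = 4πr² = 2.463×10⁻⁵ m².
T⁴ = P/(εσA) + T_w⁴ = 2.24/(0.57·5.67×10⁻⁸·2.463×10⁻⁵) + (547)⁴
    = 2.814×10¹² + 8.953×10¹⁰ = 2.904×10¹² K⁴.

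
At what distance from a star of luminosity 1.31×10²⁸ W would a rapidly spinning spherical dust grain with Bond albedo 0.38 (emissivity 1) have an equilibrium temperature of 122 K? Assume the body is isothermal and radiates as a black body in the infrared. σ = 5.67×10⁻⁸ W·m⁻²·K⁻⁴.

For an isothermal black-emitting sphere, (1−a)S·πr² = σ·4πr²·T⁴ ⇒ S = 4σT⁴/(1−a).
S = 4·5.67×10⁻⁸·(122)⁴/0.620 = 81.04 W/m².
Flux falls as S = L/(4πd²), so d = √(L/(4πS)) = √(1.31×10²⁸/(4π·81.04)).

d ≈ 3.59×10¹² m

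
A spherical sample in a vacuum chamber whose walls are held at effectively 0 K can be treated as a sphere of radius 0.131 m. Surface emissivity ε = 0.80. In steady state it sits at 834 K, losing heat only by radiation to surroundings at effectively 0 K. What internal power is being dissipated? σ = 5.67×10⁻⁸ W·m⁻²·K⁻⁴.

Steady state: P = εσA T⁴.
A = 4πr² = 0.2157 m²; T⁴ = (834)⁴ = 4.838×10¹¹ K⁴.
P = 0.80 × 5.67×10⁻⁸ × 0.2157 × 4.838×10¹¹.

P ≈ 4730 W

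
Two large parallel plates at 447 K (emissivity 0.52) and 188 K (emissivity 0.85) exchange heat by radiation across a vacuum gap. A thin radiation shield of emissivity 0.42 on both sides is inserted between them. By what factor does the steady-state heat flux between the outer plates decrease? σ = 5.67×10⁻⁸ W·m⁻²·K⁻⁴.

factor ≈ 2.79

Without shield: q₀ = σΔ(T⁴)/(1/ε₁+1/ε₂−1) with denominator 2.100.
With shield the two gaps are in series; the resistances add: (1/ε₁+1/ε_s−1)+(1/ε_s+1/ε₂−1) = 3.304+2.557 = 5.861.
Heat-flux ratio q₀/q = 5.861/2.100.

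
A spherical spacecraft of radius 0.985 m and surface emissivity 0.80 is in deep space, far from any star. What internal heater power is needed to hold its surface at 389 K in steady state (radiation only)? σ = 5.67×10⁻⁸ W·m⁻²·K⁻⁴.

P ≈ 12700 W

P = εσ·4πr²·T⁴.
4πr² = 12.19 m²; T⁴ = 2.290×10¹⁰ K⁴.
P = 0.80·5.67×10⁻⁸·12.19·2.290×10¹⁰.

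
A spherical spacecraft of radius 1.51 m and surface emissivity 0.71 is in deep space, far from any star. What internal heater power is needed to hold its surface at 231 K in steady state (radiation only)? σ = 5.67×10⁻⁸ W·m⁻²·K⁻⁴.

P ≈ 3280 W

P = εσ·4πr²·T⁴.
4πr² = 28.65 m²; T⁴ = 2.847×10⁹ K⁴.
P = 0.71·5.67×10⁻⁸·28.65·2.847×10⁹.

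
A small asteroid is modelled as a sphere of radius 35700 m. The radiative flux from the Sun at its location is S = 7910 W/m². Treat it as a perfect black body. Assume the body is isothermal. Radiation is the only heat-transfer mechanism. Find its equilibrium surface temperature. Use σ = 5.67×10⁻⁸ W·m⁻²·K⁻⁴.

T ≈ 432 K

At equilibrium, absorbed power = emitted power.
Absorbing cross-section = πr² = 4.004×10⁹ m²; emitting surface = 4πr² = 1.602×10¹⁰ m² (ratio 4).
S·A_cross = εσ·A_surf·T⁴  ⇒  T⁴ = S/(4σ).
T⁴ = 1.00·7910/(4·5.67×10⁻⁸) = 3.488×10¹⁰ K⁴.
T = (3.488×10¹⁰)^(1/4).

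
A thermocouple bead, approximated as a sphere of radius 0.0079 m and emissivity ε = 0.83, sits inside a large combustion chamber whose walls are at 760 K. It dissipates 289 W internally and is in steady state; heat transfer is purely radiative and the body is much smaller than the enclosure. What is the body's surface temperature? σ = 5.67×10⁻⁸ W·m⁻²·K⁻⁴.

T ≈ 1690 K

For a small grey body in a large enclosure, net radiated power = εσA(T⁴ − T_w⁴).
Steady state: P = εσA(T⁴ − T_w⁴) with A = 4πr² = 7.843×10⁻⁴ m².
T⁴ = P/(εσA) + T_w⁴ = 289/(0.83·5.67×10⁻⁸·7.843×10⁻⁴) + (760)⁴
    = 7.830×10¹² + 3.336×10¹¹ = 8.164×10¹² K⁴.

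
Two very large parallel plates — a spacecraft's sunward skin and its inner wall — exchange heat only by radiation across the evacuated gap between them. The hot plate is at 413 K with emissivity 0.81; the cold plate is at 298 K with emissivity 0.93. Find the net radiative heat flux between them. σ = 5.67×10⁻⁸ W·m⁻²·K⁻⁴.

q ≈ 918 W/m²

For two infinite grey parallel plates, q = σ(T₁⁴ − T₂⁴)/(1/ε₁ + 1/ε₂ − 1).
T₁⁴ − T₂⁴ = 2.909×10¹⁰ − 7.886×10⁹ = 2.121×10¹⁰ K⁴.
1/ε₁ + 1/ε₂ − 1 = 1.235 + 1.075 − 1 = 1.310.
q = 5.67×10⁻⁸ × 2.121×10¹⁰ / 1.310.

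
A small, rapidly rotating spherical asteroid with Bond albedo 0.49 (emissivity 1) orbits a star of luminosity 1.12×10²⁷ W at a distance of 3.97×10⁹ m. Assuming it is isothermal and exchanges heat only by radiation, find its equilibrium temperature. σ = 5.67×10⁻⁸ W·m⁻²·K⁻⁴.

T ≈ 1890 K

First find the stellar flux at distance d: S = L/(4πd²) = 1.12×10²⁷/(4π·(3.97×10⁹)²) = 5.655×10⁶ W/m².
For an isothermal sphere, absorbed (1−a)S·πr² = emitted σ·4πr²·T⁴, so T⁴ = (1−a)S/(4σ).
T⁴ = 0.510·5.655×10⁶/(4·5.67×10⁻⁸) = 1.272×10¹³ K⁴.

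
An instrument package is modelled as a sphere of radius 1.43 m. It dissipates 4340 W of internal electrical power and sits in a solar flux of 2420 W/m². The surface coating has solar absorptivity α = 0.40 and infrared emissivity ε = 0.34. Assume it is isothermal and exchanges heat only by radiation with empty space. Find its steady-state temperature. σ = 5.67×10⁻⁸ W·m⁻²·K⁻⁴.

T ≈ 382 K

At steady state, absorbed solar power + internal power = radiated power.
Absorbed: α·S·A_cross = 0.40·2420·6.424 = 6219 W (cross-section πr²).
Total input = 6219 + 4340 = 10560 W.
Radiated: εσ·A_surf·T⁴ with A_surf = 4πr² = 25.70 m².
T⁴ = 10560/(0.34·5.67×10⁻⁸·25.70) = 2.131×10¹⁰ K⁴.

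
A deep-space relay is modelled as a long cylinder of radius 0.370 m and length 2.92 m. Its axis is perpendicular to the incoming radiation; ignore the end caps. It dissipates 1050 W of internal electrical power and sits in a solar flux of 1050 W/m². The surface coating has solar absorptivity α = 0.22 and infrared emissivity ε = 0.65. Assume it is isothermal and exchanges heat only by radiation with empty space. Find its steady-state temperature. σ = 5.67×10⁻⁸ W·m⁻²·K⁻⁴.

T ≈ 281 K

At steady state, absorbed solar power + internal power = radiated power.
Absorbed: α·S·A_cross = 0.22·1050·2.161 = 499.1 W (cross-section 2rL).
Total input = 499.1 + 1050 = 1549 W.
Radiated: εσ·A_surf·T⁴ with A_surf = 2πrL = 6.788 m².
T⁴ = 1549/(0.65·5.67×10⁻⁸·6.788) = 6.192×10⁹ K⁴.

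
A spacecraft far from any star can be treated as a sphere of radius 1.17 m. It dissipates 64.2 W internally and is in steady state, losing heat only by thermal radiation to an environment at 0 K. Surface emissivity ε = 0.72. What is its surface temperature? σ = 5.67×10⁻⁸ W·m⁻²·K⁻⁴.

Steady state: internal power = radiated power, P = εσA T⁴.
Radiating area A = 4πr² = 17.20 m².
T⁴ = P/(εσA) = 64.2/(0.72·5.67×10⁻⁸·17.20) = 9.142×10⁷ K⁴.
T = (9.142×10⁷)^(1/4).

T ≈ 97.8 K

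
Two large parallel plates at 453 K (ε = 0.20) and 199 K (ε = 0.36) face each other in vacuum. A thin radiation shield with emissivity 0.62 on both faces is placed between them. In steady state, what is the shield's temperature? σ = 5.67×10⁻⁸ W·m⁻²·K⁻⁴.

T_s ≈ 360 K

In steady state the net flux on the hot side equals that on the cold side.
σ(T₁⁴−T_s⁴)/D₁ = σ(T_s⁴−T₂⁴)/D₂, with D₁ = 1/ε₁+1/ε_s−1 = 5.613, D₂ = 1/ε_s+1/ε₂−1 = 3.391.
Solve for T_s⁴: T_s⁴ = (D₂·T₁⁴ + D₁·T₂⁴)/(D₁+D₂) = 1.684×10¹⁰ K⁴.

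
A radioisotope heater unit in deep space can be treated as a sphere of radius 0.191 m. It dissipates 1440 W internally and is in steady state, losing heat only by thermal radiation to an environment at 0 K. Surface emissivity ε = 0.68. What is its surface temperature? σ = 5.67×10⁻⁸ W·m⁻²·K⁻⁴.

Steady state: internal power = radiated power, P = εσA T⁴.
Radiating area A = 4πr² = 0.4584 m².
T⁴ = P/(εσA) = 1440/(0.68·5.67×10⁻⁸·0.4584) = 8.147×10¹⁰ K⁴.
T = (8.147×10¹⁰)^(1/4).

T ≈ 534 K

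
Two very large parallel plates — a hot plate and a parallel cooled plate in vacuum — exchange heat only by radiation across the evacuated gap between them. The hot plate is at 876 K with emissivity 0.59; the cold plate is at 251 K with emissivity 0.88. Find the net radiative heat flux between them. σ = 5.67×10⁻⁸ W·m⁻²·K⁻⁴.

q ≈ 18100 W/m²

For two infinite grey parallel plates, q = σ(T₁⁴ − T₂⁴)/(1/ε₁ + 1/ε₂ − 1).
T₁⁴ − T₂⁴ = 5.889×10¹¹ − 3.969×10⁹ = 5.849×10¹¹ K⁴.
1/ε₁ + 1/ε₂ − 1 = 1.695 + 1.136 − 1 = 1.831.
q = 5.67×10⁻⁸ × 5.849×10¹¹ / 1.831.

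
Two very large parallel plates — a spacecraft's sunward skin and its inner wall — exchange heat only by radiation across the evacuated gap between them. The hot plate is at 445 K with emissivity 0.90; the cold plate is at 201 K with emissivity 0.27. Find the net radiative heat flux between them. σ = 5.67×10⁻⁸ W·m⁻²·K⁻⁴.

For two infinite grey parallel plates, q = σ(T₁⁴ − T₂⁴)/(1/ε₁ + 1/ε₂ − 1).
T₁⁴ − T₂⁴ = 3.921×10¹⁰ − 1.632×10⁹ = 3.758×10¹⁰ K⁴.
1/ε₁ + 1/ε₂ − 1 = 1.111 + 3.704 − 1 = 3.815.
q = 5.67×10⁻⁸ × 3.758×10¹⁰ / 3.815.

q ≈ 559 W/m²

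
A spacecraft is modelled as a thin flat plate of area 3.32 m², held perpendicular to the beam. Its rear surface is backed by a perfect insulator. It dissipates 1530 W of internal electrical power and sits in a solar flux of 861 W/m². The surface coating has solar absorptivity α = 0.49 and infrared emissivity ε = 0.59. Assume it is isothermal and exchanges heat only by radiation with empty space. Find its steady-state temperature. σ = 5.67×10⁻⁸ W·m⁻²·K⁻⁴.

At steady state, absorbed solar power + internal power = radiated power.
Absorbed: α·S·A_cross = 0.49·861·3.320 = 1401 W (cross-section A).
Total input = 1401 + 1530 = 2931 W.
Radiated: εσ·A_surf·T⁴ with A_surf = A = 3.320 m².
T⁴ = 2931/(0.59·5.67×10⁻⁸·3.320) = 2.639×10¹⁰ K⁴.

T ≈ 403 K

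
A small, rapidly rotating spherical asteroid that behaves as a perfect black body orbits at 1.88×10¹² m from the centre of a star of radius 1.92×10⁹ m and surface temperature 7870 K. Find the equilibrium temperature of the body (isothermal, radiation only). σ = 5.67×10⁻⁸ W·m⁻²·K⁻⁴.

T ≈ 178 K

The star's surface emits σT_*⁴; at distance d the flux is S = σT_*⁴(R_*/d)².
S = 5.67×10⁻⁸·(7870)⁴·(1.92×10⁹/1.88×10¹²)² = 226.9 W/m².
For an isothermal sphere T⁴ = (1−a)S/(4σ) = 1.000×10⁹ K⁴.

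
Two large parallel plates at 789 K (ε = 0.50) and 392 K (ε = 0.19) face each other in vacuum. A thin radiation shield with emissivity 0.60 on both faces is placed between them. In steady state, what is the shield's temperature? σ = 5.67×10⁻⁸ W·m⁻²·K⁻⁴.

T_s ≈ 724 K

In steady state the net flux on the hot side equals that on the cold side.
σ(T₁⁴−T_s⁴)/D₁ = σ(T_s⁴−T₂⁴)/D₂, with D₁ = 1/ε₁+1/ε_s−1 = 2.667, D₂ = 1/ε_s+1/ε₂−1 = 5.930.
Solve for T_s⁴: T_s⁴ = (D₂·T₁⁴ + D₁·T₂⁴)/(D₁+D₂) = 2.746×10¹¹ K⁴.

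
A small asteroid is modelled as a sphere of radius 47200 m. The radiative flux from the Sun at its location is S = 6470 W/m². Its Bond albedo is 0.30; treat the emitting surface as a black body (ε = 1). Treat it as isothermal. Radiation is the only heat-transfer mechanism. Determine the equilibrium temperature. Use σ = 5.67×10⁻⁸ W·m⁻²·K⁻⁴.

T ≈ 376 K

At equilibrium, absorbed power = emitted power.
Absorbing cross-section = πr² = 6.999×10⁹ m²; emitting surface = 4πr² = 2.800×10¹⁰ m² (ratio 4).
(1−a)S·A_cross = εσ·A_surf·T⁴  ⇒  T⁴ = (1−a)S/(4σ).
T⁴ = 0.700·6470/(4·5.67×10⁻⁸) = 1.997×10¹⁰ K⁴.
T = (1.997×10¹⁰)^(1/4).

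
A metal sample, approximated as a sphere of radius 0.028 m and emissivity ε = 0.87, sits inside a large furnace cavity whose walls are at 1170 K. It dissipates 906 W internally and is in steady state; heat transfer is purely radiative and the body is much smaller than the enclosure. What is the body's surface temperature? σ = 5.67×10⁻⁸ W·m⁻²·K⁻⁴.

For a small grey body in a large enclosure, net radiated power = εσA(T⁴ − T_w⁴).
Steady state: P = εσA(T⁴ − T_w⁴) with A = 4πr² = 0.009852 m².
T⁴ = P/(εσA) + T_w⁴ = 906/(0.87·5.67×10⁻⁸·0.009852) + (1170)⁴
    = 1.864×10¹² + 1.874×10¹² = 3.738×10¹² K⁴.

T ≈ 1390 K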